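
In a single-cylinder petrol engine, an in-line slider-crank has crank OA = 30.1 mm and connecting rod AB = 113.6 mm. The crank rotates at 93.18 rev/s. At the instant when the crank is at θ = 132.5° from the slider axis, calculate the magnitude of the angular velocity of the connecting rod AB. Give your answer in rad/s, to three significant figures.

ω = 585.5 rad/s (converted from 93.18 rev/s).
The rod makes angle φ with the slider axis where L sinφ = r sinθ; differentiating, L cosφ·φ̇ = r ω cosθ.
L cosφ = √(L² − r² sin²θ) = 0.11141 m.
|ω_rod| = r ω |cosθ| / √(L² − r² sin²θ) = 0.0301·585.5·0.67559/0.11141 = 106.86 rad/s.

107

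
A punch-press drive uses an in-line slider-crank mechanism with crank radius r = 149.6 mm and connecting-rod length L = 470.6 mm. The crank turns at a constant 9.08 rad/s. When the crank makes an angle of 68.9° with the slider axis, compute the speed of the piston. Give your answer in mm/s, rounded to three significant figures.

1420

ω = 9.08 rad/s
For an in-line slider-crank, x = r cosθ + √(L² − r² sin²θ), so v = −rω sinθ·[1 + r cosθ/√(L² − r² sin²θ)].
With r = 0.1496 m, L = 0.4706 m, θ = 68.9°: √(L² − r² sin²θ) = 0.44943 m.
v = −0.1496·9.08·0.93295·[1 + 0.1496·0.36000/0.44943] = -1.4192 m/s.
|v| = 1.4192 m/s = 1419.2 mm/s.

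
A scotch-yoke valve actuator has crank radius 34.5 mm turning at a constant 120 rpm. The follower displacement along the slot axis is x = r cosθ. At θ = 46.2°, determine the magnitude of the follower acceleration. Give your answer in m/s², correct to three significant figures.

ω = 12.57 rad/s (from 120 rpm).
x = r cosθ ⇒ ẍ = −rω² cosθ (ω constant).
|a| = rω²|cosθ| = 0.0345·(12.57)²·|cos 46.2°| = 3.7708 m/s².

3.77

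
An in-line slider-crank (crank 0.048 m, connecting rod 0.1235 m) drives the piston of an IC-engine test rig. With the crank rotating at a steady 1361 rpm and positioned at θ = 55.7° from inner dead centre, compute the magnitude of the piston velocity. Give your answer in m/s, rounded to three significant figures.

ω = 2π·1361/60 = 142.5 rad/s
For an in-line slider-crank, x = r cosθ + √(L² − r² sin²θ), so v = −rω sinθ·[1 + r cosθ/√(L² − r² sin²θ)].
With r = 0.048 m, L = 0.1235 m, θ = 55.7°: √(L² − r² sin²θ) = 0.11696 m.
v = −0.048·142.5·0.82610·[1 + 0.048·0.56353/0.11696] = -6.9584 m/s.
|v| = 6.9584 m/s.

6.96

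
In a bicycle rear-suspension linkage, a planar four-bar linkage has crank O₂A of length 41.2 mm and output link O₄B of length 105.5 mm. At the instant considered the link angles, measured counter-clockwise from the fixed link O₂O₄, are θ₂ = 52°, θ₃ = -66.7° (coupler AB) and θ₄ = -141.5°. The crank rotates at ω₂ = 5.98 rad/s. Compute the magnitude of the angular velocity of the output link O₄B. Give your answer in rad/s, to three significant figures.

ω₂ = 5.98 rad/s
Differentiating the loop-closure r₂e^{iθ₂}+r₃e^{iθ₃}=r₁+r₄e^{iθ₄} gives r₂ω₂e^{iθ₂}+r₃ω₃e^{iθ₃}=r₄ω₄e^{iθ₄}.
Eliminating the other unknown: ω₄ = r₂ω₂ sin(θ₂−θ₃) / [r₄ sin(θ₄−θ₃)].
Numerator sine = +0.87715; denominator sine = -0.96502.
Result = 0.0412·5.98·(+0.87715) / (0.1055·(-0.96502)) = -2.1227 rad/s; magnitude 2.1227 rad/s.

2.12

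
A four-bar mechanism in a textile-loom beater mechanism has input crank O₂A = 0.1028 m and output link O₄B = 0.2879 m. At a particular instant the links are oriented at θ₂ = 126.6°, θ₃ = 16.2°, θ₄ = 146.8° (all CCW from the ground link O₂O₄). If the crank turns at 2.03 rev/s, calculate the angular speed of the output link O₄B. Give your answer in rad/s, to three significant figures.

5.62

ω₂ = 12.75 rad/s (from 2.03 rev/s).
Differentiating the loop-closure r₂e^{iθ₂}+r₃e^{iθ₃}=r₁+r₄e^{iθ₄} gives r₂ω₂e^{iθ₂}+r₃ω₃e^{iθ₃}=r₄ω₄e^{iθ₄}.
Eliminating the other unknown: ω₄ = r₂ω₂ sin(θ₂−θ₃) / [r₄ sin(θ₄−θ₃)].
Numerator sine = +0.93728; denominator sine = +0.75927.
Result = 0.1028·12.75·(+0.93728) / (0.2879·(+0.75927)) = +5.6221 rad/s; magnitude 5.6221 rad/s.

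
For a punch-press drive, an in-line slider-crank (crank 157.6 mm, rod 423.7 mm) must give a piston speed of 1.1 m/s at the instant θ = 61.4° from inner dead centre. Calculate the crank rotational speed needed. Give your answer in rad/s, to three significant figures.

6.69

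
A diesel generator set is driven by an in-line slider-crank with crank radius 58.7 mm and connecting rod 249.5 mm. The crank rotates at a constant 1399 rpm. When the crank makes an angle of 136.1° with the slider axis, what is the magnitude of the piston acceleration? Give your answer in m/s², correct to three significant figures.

ω = 2π·1399/60 = 146.5 rad/s
x(θ) = r cosθ + √(L² − r² sin²θ); with ω constant, a = ω²·d²x/dθ².
d²x/dθ² = −r cosθ − r²(cos2θ)/√u − r⁴ sin²2θ/(4u^{3/2}),  u = L² − r² sin²θ = 0.0605935 m².
Substituting r = 0.0587 m, L = 0.2495 m, θ = 136.1°: d²x/dθ² = +0.04156 m.
a = ω²·d²x/dθ² = (146.5)²·(+0.04156) = +892.01 m/s²;  |a| = 892.01 m/s².

892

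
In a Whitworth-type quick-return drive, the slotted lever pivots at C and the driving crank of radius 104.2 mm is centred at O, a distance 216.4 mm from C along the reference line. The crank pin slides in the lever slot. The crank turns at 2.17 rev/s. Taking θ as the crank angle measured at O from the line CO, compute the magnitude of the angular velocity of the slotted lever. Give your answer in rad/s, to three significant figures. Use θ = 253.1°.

1.32

ω = 13.63 rad/s (from 2.17 rev/s).
Crank pin A relative to C: A = (d + r cosθ, r sinθ); lever angle φ = atan2(r sinθ, d + r cosθ).
Differentiating tanφ: φ̇ = rω(d cosθ + r)/(d² + r² + 2dr cosθ).
d² + r² + 2dr cosθ = |CA|² = 0.0445766 m²;  d cosθ + r = +0.041292 m.
|ω_lever| = |0.1042·13.63·+0.041292| / 0.0445766 = 1.316 rad/s.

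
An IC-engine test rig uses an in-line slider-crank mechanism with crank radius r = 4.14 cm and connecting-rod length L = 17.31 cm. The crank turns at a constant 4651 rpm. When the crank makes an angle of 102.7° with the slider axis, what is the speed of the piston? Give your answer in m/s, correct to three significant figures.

18.6

ω = 2π·4651/60 = 487.1 rad/s
For an in-line slider-crank, x = r cosθ + √(L² − r² sin²θ), so v = −rω sinθ·[1 + r cosθ/√(L² − r² sin²θ)].
With r = 0.0414 m, L = 0.1731 m, θ = 102.7°: √(L² − r² sin²θ) = 0.16832 m.
v = −0.0414·487.1·0.97553·[1 + 0.0414·-0.21985/0.16832] = -18.607 m/s.
|v| = 18.607 m/s.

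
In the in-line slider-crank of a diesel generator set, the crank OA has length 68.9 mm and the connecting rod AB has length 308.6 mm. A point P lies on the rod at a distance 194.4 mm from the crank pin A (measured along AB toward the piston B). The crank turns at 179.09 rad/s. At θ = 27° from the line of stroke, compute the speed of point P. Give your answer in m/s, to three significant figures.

7.51

ω = 179.1 rad/s.  Crank-pin speed |V_A| = rω = 12.339 m/s, perpendicular to OA.
Rod angle: sinφ = −(r/L) sinθ ⇒ φ = -5.818°; ω_rod = −rω cosθ/√(L²−r²sin²θ) = -35.811 rad/s.
V_P = V_A + ω_rod × AP, with AP = 0.1944 m along the rod.
Components: V_Px = −rω sinθ − a·ω_rod·sinφ = -6.3076 m/s;  V_Py = rω cosθ + a·ω_rod·cosφ = +4.0686 m/s.
|V_P| = √(V_Px² + V_Py²) = 7.5059 m/s.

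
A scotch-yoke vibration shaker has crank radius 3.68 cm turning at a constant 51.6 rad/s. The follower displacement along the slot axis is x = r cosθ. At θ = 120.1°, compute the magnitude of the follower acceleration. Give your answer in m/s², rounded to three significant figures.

ω = 51.6 rad/s
x = r cosθ ⇒ ẍ = −rω² cosθ (ω constant).
|a| = rω²|cosθ| = 0.0368·(51.6)²·|cos 120.1°| = 49.139 m/s².

49.1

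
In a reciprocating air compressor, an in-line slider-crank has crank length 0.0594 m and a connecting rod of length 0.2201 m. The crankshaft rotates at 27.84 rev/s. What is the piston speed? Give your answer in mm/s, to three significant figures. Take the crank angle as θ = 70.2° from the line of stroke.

10700

ω = 2π·27.8 = 174.9 rad/s
For an in-line slider-crank, x = r cosθ + √(L² − r² sin²θ), so v = −rω sinθ·[1 + r cosθ/√(L² − r² sin²θ)].
With r = 0.0594 m, L = 0.2201 m, θ = 70.2°: √(L² − r² sin²θ) = 0.21289 m.
v = −0.0594·174.9·0.94088·[1 + 0.0594·0.33874/0.21289] = -10.7 m/s.
|v| = 10.7 m/s = 10700 mm/s.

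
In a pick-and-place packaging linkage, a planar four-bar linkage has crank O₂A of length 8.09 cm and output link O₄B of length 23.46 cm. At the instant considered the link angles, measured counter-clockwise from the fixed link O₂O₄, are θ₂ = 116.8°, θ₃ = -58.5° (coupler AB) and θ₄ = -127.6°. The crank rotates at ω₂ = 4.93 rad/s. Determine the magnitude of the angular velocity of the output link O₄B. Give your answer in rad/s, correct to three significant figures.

0.149

ω₂ = 4.93 rad/s
Differentiating the loop-closure r₂e^{iθ₂}+r₃e^{iθ₃}=r₁+r₄e^{iθ₄} gives r₂ω₂e^{iθ₂}+r₃ω₃e^{iθ₃}=r₄ω₄e^{iθ₄}.
Eliminating the other unknown: ω₄ = r₂ω₂ sin(θ₂−θ₃) / [r₄ sin(θ₄−θ₃)].
Numerator sine = +0.08194; denominator sine = -0.93420.
Result = 0.0809·4.93·(+0.08194) / (0.2346·(-0.93420)) = -0.14911 rad/s; magnitude 0.14911 rad/s.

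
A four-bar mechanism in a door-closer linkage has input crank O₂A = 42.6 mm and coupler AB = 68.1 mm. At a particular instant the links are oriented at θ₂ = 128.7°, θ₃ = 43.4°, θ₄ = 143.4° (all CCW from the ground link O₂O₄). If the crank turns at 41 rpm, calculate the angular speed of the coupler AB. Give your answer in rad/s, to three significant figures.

0.692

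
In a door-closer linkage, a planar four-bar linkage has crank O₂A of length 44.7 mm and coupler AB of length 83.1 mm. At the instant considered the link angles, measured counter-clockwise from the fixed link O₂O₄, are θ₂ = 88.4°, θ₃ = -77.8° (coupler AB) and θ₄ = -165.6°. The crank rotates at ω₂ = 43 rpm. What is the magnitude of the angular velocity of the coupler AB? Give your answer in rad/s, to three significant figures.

2.33

ω₂ = 4.503 rad/s (from 43 rpm).
Differentiating the loop-closure r₂e^{iθ₂}+r₃e^{iθ₃}=r₁+r₄e^{iθ₄} gives r₂ω₂e^{iθ₂}+r₃ω₃e^{iθ₃}=r₄ω₄e^{iθ₄}.
Eliminating the other unknown: ω₃ = r₂ω₂ sin(θ₄−θ₂) / [r₃ sin(θ₃−θ₄)].
Numerator sine = +0.96126; denominator sine = +0.99926.
Result = 0.0447·4.503·(+0.96126) / (0.0831·(+0.99926)) = +2.3301 rad/s; magnitude 2.3301 rad/s.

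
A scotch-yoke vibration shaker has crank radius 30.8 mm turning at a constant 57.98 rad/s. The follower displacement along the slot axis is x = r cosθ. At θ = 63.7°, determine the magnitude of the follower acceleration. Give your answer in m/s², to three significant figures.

ω = 57.98 rad/s
x = r cosθ ⇒ ẍ = −rω² cosθ (ω constant).
|a| = rω²|cosθ| = 0.0308·(57.98)²·|cos 63.7°| = 45.875 m/s².

45.9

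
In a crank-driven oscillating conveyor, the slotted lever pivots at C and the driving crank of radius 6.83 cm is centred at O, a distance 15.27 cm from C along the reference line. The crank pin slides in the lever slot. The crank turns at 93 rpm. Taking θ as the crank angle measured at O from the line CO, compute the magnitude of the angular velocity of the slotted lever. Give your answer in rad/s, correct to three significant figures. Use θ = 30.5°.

ω = 9.739 rad/s (from 93 rpm).
Crank pin A relative to C: A = (d + r cosθ, r sinθ); lever angle φ = atan2(r sinθ, d + r cosθ).
Differentiating tanφ: φ̇ = rω(d cosθ + r)/(d² + r² + 2dr cosθ).
d² + r² + 2dr cosθ = |CA|² = 0.0459547 m²;  d cosθ + r = +0.19987 m.
|ω_lever| = |0.0683·9.739·+0.19987| / 0.0459547 = 2.893 rad/s.

2.89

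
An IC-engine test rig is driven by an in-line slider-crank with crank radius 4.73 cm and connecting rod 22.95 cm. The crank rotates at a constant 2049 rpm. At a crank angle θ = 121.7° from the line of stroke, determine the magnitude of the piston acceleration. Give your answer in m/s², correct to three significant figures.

ω = 2π·2049/60 = 214.6 rad/s
x(θ) = r cosθ + √(L² − r² sin²θ); with ω constant, a = ω²·d²x/dθ².
d²x/dθ² = −r cosθ − r²(cos2θ)/√u − r⁴ sin²2θ/(4u^{3/2}),  u = L² − r² sin²θ = 0.0510507 m².
Substituting r = 0.0473 m, L = 0.2295 m, θ = 121.7°: d²x/dθ² = +0.029202 m.
a = ω²·d²x/dθ² = (214.6)²·(+0.029202) = +1344.5 m/s²;  |a| = 1344.5 m/s².

1340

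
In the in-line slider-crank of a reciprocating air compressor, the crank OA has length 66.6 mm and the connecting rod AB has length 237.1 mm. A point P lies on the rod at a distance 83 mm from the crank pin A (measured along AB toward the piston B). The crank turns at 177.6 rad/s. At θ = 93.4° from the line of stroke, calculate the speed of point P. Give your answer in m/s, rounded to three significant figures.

11.7

ω = 177.6 rad/s.  Crank-pin speed |V_A| = rω = 11.828 m/s, perpendicular to OA.
Rod angle: sinφ = −(r/L) sinθ ⇒ φ = -16.284°; ω_rod = −rω cosθ/√(L²−r²sin²θ) = +3.0823 rad/s.
V_P = V_A + ω_rod × AP, with AP = 0.083 m along the rod.
Components: V_Px = −rω sinθ − a·ω_rod·sinφ = -11.736 m/s;  V_Py = rω cosθ + a·ω_rod·cosφ = -0.45592 m/s.
|V_P| = √(V_Px² + V_Py²) = 11.744 m/s.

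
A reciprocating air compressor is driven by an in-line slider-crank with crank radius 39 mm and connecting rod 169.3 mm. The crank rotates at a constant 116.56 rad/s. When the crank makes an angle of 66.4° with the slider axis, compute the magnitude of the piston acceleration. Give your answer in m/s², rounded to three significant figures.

128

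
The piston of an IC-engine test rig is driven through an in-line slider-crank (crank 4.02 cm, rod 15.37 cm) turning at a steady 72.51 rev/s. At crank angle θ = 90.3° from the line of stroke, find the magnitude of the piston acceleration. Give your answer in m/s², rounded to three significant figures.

ω = 2π·72.5 = 455.6 rad/s
x(θ) = r cosθ + √(L² − r² sin²θ); with ω constant, a = ω²·d²x/dθ².
d²x/dθ² = −r cosθ − r²(cos2θ)/√u − r⁴ sin²2θ/(4u^{3/2}),  u = L² − r² sin²θ = 0.0220077 m².
Substituting r = 0.0402 m, L = 0.1537 m, θ = 90.3°: d²x/dθ² = +0.011103 m.
a = ω²·d²x/dθ² = (455.6)²·(+0.011103) = +2304.7 m/s²;  |a| = 2304.7 m/s².

2300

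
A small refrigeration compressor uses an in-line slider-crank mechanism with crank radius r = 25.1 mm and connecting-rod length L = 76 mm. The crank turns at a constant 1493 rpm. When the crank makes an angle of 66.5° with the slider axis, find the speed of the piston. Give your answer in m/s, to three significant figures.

4.10

ω = 2π·1493/60 = 156.3 rad/s
For an in-line slider-crank, x = r cosθ + √(L² − r² sin²θ), so v = −rω sinθ·[1 + r cosθ/√(L² − r² sin²θ)].
With r = 0.0251 m, L = 0.076 m, θ = 66.5°: √(L² − r² sin²θ) = 0.07243 m.
v = −0.0251·156.3·0.91706·[1 + 0.0251·0.39875/0.07243] = -4.0961 m/s.
|v| = 4.0961 m/s.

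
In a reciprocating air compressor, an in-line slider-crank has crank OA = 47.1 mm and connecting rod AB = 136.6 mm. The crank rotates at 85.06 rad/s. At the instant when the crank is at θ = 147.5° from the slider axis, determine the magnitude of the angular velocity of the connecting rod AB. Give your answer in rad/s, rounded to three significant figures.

ω = 85.06 rad/s
The rod makes angle φ with the slider axis where L sinφ = r sinθ; differentiating, L cosφ·φ̇ = r ω cosθ.
L cosφ = √(L² − r² sin²θ) = 0.13424 m.
|ω_rod| = r ω |cosθ| / √(L² − r² sin²θ) = 0.0471·85.06·0.84339/0.13424 = 25.171 rad/s.

25.2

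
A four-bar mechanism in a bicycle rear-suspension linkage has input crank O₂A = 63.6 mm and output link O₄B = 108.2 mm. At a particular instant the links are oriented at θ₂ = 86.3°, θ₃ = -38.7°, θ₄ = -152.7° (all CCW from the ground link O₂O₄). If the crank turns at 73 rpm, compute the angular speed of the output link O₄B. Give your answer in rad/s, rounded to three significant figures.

ω₂ = 7.645 rad/s (from 73 rpm).
Differentiating the loop-closure r₂e^{iθ₂}+r₃e^{iθ₃}=r₁+r₄e^{iθ₄} gives r₂ω₂e^{iθ₂}+r₃ω₃e^{iθ₃}=r₄ω₄e^{iθ₄}.
Eliminating the other unknown: ω₄ = r₂ω₂ sin(θ₂−θ₃) / [r₄ sin(θ₄−θ₃)].
Numerator sine = +0.81915; denominator sine = -0.91355.
Result = 0.0636·7.645·(+0.81915) / (0.1082·(-0.91355)) = -4.0292 rad/s; magnitude 4.0292 rad/s.

4.03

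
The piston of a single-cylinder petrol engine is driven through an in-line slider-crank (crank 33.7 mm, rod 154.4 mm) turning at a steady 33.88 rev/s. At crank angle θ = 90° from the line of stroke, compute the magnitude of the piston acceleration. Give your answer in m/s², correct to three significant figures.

ω = 2π·33.9 = 212.9 rad/s
x(θ) = r cosθ + √(L² − r² sin²θ); with ω constant, a = ω²·d²x/dθ².
d²x/dθ² = −r cosθ − r²(cos2θ)/√u − r⁴ sin²2θ/(4u^{3/2}),  u = L² − r² sin²θ = 0.0227037 m².
Substituting r = 0.0337 m, L = 0.1544 m, θ = 90°: d²x/dθ² = +0.0075372 m.
a = ω²·d²x/dθ² = (212.9)²·(+0.0075372) = +341.55 m/s²;  |a| = 341.55 m/s².

342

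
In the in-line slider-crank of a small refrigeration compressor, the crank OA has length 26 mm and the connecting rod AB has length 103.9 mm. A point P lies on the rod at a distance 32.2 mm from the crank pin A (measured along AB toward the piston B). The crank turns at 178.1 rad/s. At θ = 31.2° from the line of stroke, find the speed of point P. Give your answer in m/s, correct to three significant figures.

3.74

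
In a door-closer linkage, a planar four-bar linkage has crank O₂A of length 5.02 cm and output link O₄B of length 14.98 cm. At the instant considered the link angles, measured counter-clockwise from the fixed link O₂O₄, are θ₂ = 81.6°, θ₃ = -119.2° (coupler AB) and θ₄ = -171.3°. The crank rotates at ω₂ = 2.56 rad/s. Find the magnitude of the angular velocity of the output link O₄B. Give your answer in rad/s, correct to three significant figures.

0.386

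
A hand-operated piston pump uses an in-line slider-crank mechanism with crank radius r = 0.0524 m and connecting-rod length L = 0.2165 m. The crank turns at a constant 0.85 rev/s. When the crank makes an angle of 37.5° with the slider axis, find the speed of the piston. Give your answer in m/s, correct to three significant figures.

ω = 2π·0.85 = 5.341 rad/s
For an in-line slider-crank, x = r cosθ + √(L² − r² sin²θ), so v = −rω sinθ·[1 + r cosθ/√(L² − r² sin²θ)].
With r = 0.0524 m, L = 0.2165 m, θ = 37.5°: √(L² − r² sin²θ) = 0.21414 m.
v = −0.0524·5.341·0.60876·[1 + 0.0524·0.79335/0.21414] = -0.20344 m/s.
|v| = 0.20344 m/s.

0.203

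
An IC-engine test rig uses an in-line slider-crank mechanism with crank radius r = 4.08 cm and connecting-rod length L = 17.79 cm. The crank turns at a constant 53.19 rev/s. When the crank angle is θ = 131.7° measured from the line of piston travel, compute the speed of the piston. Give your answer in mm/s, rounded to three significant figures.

8600

ω = 2π·53.2 = 334.2 rad/s
For an in-line slider-crank, x = r cosθ + √(L² − r² sin²θ), so v = −rω sinθ·[1 + r cosθ/√(L² − r² sin²θ)].
With r = 0.0408 m, L = 0.1779 m, θ = 131.7°: √(L² − r² sin²θ) = 0.17527 m.
v = −0.0408·334.2·0.74664·[1 + 0.0408·-0.66523/0.17527] = -8.6042 m/s.
|v| = 8.6042 m/s = 8604.2 mm/s.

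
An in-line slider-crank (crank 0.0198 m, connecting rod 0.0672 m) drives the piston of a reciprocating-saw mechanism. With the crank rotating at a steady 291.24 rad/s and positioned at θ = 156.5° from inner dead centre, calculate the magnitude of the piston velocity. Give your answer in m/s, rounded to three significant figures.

1.67

ω = 291.2 rad/s
For an in-line slider-crank, x = r cosθ + √(L² − r² sin²θ), so v = −rω sinθ·[1 + r cosθ/√(L² − r² sin²θ)].
With r = 0.0198 m, L = 0.0672 m, θ = 156.5°: √(L² − r² sin²θ) = 0.066735 m.
v = −0.0198·291.2·0.39875·[1 + 0.0198·-0.91706/0.066735] = -1.6738 m/s.
|v| = 1.6738 m/s.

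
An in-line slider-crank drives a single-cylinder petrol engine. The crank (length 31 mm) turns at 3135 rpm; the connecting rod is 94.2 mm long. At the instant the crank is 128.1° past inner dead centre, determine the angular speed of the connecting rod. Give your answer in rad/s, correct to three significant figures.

ω = 328.3 rad/s (converted from 3135 rpm).
The rod makes angle φ with the slider axis where L sinφ = r sinθ; differentiating, L cosφ·φ̇ = r ω cosθ.
L cosφ = √(L² − r² sin²θ) = 0.090986 m.
|ω_rod| = r ω |cosθ| / √(L² − r² sin²θ) = 0.031·328.3·0.61704/0.090986 = 69.018 rad/s.

69.0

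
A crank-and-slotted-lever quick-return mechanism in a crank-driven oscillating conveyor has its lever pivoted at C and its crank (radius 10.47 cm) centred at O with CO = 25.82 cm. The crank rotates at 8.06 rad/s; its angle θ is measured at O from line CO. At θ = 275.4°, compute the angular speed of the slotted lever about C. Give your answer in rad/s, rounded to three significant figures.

ω = 8.06 rad/s
Crank pin A relative to C: A = (d + r cosθ, r sinθ); lever angle φ = atan2(r sinθ, d + r cosθ).
Differentiating tanφ: φ̇ = rω(d cosθ + r)/(d² + r² + 2dr cosθ).
d² + r² + 2dr cosθ = |CA|² = 0.0827175 m²;  d cosθ + r = +0.129 m.
|ω_lever| = |0.1047·8.06·+0.129| / 0.0827175 = 1.316 rad/s.

1.32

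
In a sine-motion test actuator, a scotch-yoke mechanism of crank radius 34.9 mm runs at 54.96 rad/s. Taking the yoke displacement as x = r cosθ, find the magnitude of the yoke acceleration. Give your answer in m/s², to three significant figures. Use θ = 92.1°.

3.86

ω = 54.96 rad/s
x = r cosθ ⇒ ẍ = −rω² cosθ (ω constant).
|a| = rω²|cosθ| = 0.0349·(54.96)²·|cos 92.1°| = 3.8629 m/s².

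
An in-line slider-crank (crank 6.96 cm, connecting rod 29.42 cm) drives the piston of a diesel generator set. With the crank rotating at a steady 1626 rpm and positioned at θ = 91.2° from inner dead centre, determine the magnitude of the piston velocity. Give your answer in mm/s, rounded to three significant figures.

11800

ω = 2π·1626/60 = 170.3 rad/s
For an in-line slider-crank, x = r cosθ + √(L² − r² sin²θ), so v = −rω sinθ·[1 + r cosθ/√(L² − r² sin²θ)].
With r = 0.0696 m, L = 0.2942 m, θ = 91.2°: √(L² − r² sin²θ) = 0.28585 m.
v = −0.0696·170.3·0.99978·[1 + 0.0696·-0.02094/0.28585] = -11.788 m/s.
|v| = 11.788 m/s = 11788 mm/s.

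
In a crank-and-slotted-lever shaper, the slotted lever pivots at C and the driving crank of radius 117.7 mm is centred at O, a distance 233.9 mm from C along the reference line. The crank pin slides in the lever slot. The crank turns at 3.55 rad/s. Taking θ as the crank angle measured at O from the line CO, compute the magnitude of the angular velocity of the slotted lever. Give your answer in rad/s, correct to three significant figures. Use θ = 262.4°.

ω = 3.55 rad/s
Crank pin A relative to C: A = (d + r cosθ, r sinθ); lever angle φ = atan2(r sinθ, d + r cosθ).
Differentiating tanφ: φ̇ = rω(d cosθ + r)/(d² + r² + 2dr cosθ).
d² + r² + 2dr cosθ = |CA|² = 0.0612805 m²;  d cosθ + r = +0.086765 m.
|ω_lever| = |0.1177·3.55·+0.086765| / 0.0612805 = 0.5916 rad/s.

0.592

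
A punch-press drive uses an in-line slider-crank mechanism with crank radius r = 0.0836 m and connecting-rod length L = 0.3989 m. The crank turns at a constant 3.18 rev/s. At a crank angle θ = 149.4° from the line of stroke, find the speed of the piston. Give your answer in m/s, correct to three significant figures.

0.696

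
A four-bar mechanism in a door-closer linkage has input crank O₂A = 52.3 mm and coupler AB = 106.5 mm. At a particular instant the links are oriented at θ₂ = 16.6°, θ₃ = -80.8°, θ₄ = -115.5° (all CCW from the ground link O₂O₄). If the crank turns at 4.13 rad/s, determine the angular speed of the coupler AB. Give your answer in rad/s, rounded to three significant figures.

ω₂ = 4.13 rad/s
Differentiating the loop-closure r₂e^{iθ₂}+r₃e^{iθ₃}=r₁+r₄e^{iθ₄} gives r₂ω₂e^{iθ₂}+r₃ω₃e^{iθ₃}=r₄ω₄e^{iθ₄}.
Eliminating the other unknown: ω₃ = r₂ω₂ sin(θ₄−θ₂) / [r₃ sin(θ₃−θ₄)].
Numerator sine = -0.74198; denominator sine = +0.56928.
Result = 0.0523·4.13·(-0.74198) / (0.1065·(+0.56928)) = -2.6434 rad/s; magnitude 2.6434 rad/s.

2.64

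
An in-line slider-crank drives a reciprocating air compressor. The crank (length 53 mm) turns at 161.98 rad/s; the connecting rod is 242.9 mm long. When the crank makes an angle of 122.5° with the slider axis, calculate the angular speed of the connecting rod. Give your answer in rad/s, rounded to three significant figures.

19.3

ω = 162 rad/s
The rod makes angle φ with the slider axis where L sinφ = r sinθ; differentiating, L cosφ·φ̇ = r ω cosθ.
L cosφ = √(L² − r² sin²θ) = 0.23875 m.
|ω_rod| = r ω |cosθ| / √(L² − r² sin²θ) = 0.053·162·0.53730/0.23875 = 19.32 rad/s.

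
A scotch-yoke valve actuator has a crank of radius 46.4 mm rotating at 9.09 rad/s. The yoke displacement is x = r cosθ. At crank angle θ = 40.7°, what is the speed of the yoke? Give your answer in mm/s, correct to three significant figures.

275

ω = 9.09 rad/s
x = r cosθ ⇒ ẋ = −rω sinθ.
|v| = rω|sinθ| = 0.0464·9.09·|sin 40.7°| = 0.27504 m/s = 275.04 mm/s.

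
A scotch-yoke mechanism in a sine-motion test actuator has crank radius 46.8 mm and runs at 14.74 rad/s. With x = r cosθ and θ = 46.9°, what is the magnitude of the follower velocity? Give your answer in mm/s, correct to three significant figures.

ω = 14.74 rad/s
x = r cosθ ⇒ ẋ = −rω sinθ.
|v| = rω|sinθ| = 0.0468·14.74·|sin 46.9°| = 0.50369 m/s = 503.69 mm/s.

504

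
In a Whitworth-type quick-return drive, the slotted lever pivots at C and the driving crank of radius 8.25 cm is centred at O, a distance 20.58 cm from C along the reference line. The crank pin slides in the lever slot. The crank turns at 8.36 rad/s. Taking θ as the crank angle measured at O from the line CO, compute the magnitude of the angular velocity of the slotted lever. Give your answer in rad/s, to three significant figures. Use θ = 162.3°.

ω = 8.36 rad/s
Crank pin A relative to C: A = (d + r cosθ, r sinθ); lever angle φ = atan2(r sinθ, d + r cosθ).
Differentiating tanφ: φ̇ = rω(d cosθ + r)/(d² + r² + 2dr cosθ).
d² + r² + 2dr cosθ = |CA|² = 0.0168104 m²;  d cosθ + r = -0.11356 m.
|ω_lever| = |0.0825·8.36·-0.11356| / 0.0168104 = 4.6591 rad/s.

4.66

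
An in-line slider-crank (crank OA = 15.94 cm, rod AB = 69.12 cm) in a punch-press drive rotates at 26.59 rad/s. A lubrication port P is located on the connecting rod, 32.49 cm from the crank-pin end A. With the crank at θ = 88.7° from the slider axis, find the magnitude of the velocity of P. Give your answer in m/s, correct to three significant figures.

4.25

ω = 26.59 rad/s.  Crank-pin speed |V_A| = rω = 4.2384 m/s, perpendicular to OA.
Rod angle: sinφ = −(r/L) sinθ ⇒ φ = -13.330°; ω_rod = −rω cosθ/√(L²−r²sin²θ) = -0.14297 rad/s.
V_P = V_A + ω_rod × AP, with AP = 0.3249 m along the rod.
Components: V_Px = −rω sinθ − a·ω_rod·sinφ = -4.2481 m/s;  V_Py = rω cosθ + a·ω_rod·cosφ = +0.050959 m/s.
|V_P| = √(V_Px² + V_Py²) = 4.2484 m/s.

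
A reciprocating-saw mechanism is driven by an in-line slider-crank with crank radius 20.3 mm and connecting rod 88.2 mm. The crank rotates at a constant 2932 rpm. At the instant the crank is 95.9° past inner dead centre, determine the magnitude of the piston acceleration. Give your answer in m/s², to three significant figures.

639

ω = 2π·2932/60 = 307 rad/s
x(θ) = r cosθ + √(L² − r² sin²θ); with ω constant, a = ω²·d²x/dθ².
d²x/dθ² = −r cosθ − r²(cos2θ)/√u − r⁴ sin²2θ/(4u^{3/2}),  u = L² − r² sin²θ = 0.0073715 m².
Substituting r = 0.0203 m, L = 0.0882 m, θ = 95.9°: d²x/dθ² = +0.0067822 m.
a = ω²·d²x/dθ² = (307)²·(+0.0067822) = +639.37 m/s²;  |a| = 639.37 m/s².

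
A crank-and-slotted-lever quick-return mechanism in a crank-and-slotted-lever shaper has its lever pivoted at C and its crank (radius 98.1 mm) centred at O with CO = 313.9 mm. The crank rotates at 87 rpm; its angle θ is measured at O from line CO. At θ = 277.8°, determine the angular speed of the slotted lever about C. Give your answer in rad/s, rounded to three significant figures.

1.08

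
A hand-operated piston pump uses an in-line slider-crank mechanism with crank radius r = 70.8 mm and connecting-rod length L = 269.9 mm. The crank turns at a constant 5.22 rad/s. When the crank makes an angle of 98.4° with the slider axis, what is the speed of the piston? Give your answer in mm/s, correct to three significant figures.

ω = 5.22 rad/s
For an in-line slider-crank, x = r cosθ + √(L² − r² sin²θ), so v = −rω sinθ·[1 + r cosθ/√(L² − r² sin²θ)].
With r = 0.0708 m, L = 0.2699 m, θ = 98.4°: √(L² − r² sin²θ) = 0.26065 m.
v = −0.0708·5.22·0.98927·[1 + 0.0708·-0.14608/0.26065] = -0.3511 m/s.
|v| = 0.3511 m/s = 351.1 mm/s.

351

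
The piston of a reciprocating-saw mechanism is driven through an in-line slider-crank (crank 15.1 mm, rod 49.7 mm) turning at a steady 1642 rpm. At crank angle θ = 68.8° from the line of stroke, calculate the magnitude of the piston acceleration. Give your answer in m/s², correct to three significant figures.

ω = 2π·1642/60 = 171.9 rad/s
x(θ) = r cosθ + √(L² − r² sin²θ); with ω constant, a = ω²·d²x/dθ².
d²x/dθ² = −r cosθ − r²(cos2θ)/√u − r⁴ sin²2θ/(4u^{3/2}),  u = L² − r² sin²θ = 0.0022719 m².
Substituting r = 0.0151 m, L = 0.0497 m, θ = 68.8°: d²x/dθ² = -0.0019826 m.
a = ω²·d²x/dθ² = (171.9)²·(-0.0019826) = -58.619 m/s²;  |a| = 58.619 m/s².

58.6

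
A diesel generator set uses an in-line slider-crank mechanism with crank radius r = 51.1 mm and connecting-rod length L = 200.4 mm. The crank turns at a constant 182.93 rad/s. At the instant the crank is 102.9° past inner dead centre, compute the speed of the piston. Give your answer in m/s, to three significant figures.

ω = 182.9 rad/s
For an in-line slider-crank, x = r cosθ + √(L² − r² sin²θ), so v = −rω sinθ·[1 + r cosθ/√(L² − r² sin²θ)].
With r = 0.0511 m, L = 0.2004 m, θ = 102.9°: √(L² − r² sin²θ) = 0.19411 m.
v = −0.0511·182.9·0.97476·[1 + 0.0511·-0.22325/0.19411] = -8.5763 m/s.
|v| = 8.5763 m/s.

8.58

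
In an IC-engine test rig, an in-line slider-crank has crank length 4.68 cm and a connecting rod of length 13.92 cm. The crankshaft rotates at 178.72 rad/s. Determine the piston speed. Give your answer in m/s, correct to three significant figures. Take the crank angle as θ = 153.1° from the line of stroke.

ω = 178.7 rad/s
For an in-line slider-crank, x = r cosθ + √(L² − r² sin²θ), so v = −rω sinθ·[1 + r cosθ/√(L² − r² sin²θ)].
With r = 0.0468 m, L = 0.1392 m, θ = 153.1°: √(L² − r² sin²θ) = 0.13758 m.
v = −0.0468·178.7·0.45243·[1 + 0.0468·-0.89180/0.13758] = -2.6362 m/s.
|v| = 2.6362 m/s.

2.64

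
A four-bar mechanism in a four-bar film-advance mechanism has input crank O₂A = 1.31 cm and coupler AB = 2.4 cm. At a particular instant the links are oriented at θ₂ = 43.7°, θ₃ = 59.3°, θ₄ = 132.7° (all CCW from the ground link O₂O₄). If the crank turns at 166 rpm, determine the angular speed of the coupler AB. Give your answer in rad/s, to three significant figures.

9.90

ω₂ = 17.38 rad/s (from 166 rpm).
Differentiating the loop-closure r₂e^{iθ₂}+r₃e^{iθ₃}=r₁+r₄e^{iθ₄} gives r₂ω₂e^{iθ₂}+r₃ω₃e^{iθ₃}=r₄ω₄e^{iθ₄}.
Eliminating the other unknown: ω₃ = r₂ω₂ sin(θ₄−θ₂) / [r₃ sin(θ₃−θ₄)].
Numerator sine = +0.99985; denominator sine = -0.95832.
Result = 0.0131·17.38·(+0.99985) / (0.024·(-0.95832)) = -9.8996 rad/s; magnitude 9.8996 rad/s.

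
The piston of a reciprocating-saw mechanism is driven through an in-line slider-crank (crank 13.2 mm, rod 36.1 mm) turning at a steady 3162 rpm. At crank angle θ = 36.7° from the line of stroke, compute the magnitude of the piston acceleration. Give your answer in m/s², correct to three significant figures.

1330

ω = 2π·3162/60 = 331.1 rad/s
x(θ) = r cosθ + √(L² − r² sin²θ); with ω constant, a = ω²·d²x/dθ².
d²x/dθ² = −r cosθ − r²(cos2θ)/√u − r⁴ sin²2θ/(4u^{3/2}),  u = L² − r² sin²θ = 0.00124098 m².
Substituting r = 0.0132 m, L = 0.0361 m, θ = 36.7°: d²x/dθ² = -0.012156 m.
a = ω²·d²x/dθ² = (331.1)²·(-0.012156) = -1332.8 m/s²;  |a| = 1332.8 m/s².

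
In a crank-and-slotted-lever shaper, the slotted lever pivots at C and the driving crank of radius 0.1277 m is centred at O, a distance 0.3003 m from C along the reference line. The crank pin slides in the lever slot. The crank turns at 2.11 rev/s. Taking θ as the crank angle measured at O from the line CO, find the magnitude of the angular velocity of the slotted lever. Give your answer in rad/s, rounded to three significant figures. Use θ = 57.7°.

ω = 13.26 rad/s (from 2.11 rev/s).
Crank pin A relative to C: A = (d + r cosθ, r sinθ); lever angle φ = atan2(r sinθ, d + r cosθ).
Differentiating tanφ: φ̇ = rω(d cosθ + r)/(d² + r² + 2dr cosθ).
d² + r² + 2dr cosθ = |CA|² = 0.14747 m²;  d cosθ + r = +0.28817 m.
|ω_lever| = |0.1277·13.26·+0.28817| / 0.14747 = 3.3082 rad/s.

3.31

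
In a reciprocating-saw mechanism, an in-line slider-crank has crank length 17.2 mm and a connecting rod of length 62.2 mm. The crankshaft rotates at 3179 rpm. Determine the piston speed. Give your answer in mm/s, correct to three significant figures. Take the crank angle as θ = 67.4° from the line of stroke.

ω = 2π·3179/60 = 332.9 rad/s
For an in-line slider-crank, x = r cosθ + √(L² − r² sin²θ), so v = −rω sinθ·[1 + r cosθ/√(L² − r² sin²θ)].
With r = 0.0172 m, L = 0.0622 m, θ = 67.4°: √(L² − r² sin²θ) = 0.060139 m.
v = −0.0172·332.9·0.92321·[1 + 0.0172·0.38430/0.060139] = -5.8673 m/s.
|v| = 5.8673 m/s = 5867.3 mm/s.

5870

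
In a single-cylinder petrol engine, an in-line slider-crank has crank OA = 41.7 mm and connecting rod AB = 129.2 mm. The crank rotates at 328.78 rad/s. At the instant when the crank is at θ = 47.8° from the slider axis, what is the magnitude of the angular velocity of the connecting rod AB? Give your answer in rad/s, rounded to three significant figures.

ω = 328.8 rad/s
The rod makes angle φ with the slider axis where L sinφ = r sinθ; differentiating, L cosφ·φ̇ = r ω cosθ.
L cosφ = √(L² − r² sin²θ) = 0.12545 m.
|ω_rod| = r ω |cosθ| / √(L² − r² sin²θ) = 0.0417·328.8·0.67172/0.12545 = 73.409 rad/s.

73.4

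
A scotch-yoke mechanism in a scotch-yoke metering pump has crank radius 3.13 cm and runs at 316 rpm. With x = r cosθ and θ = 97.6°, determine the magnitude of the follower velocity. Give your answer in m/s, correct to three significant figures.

1.03

ω = 33.09 rad/s (from 316 rpm).
x = r cosθ ⇒ ẋ = −rω sinθ.
|v| = rω|sinθ| = 0.0313·33.09·|sin 97.6°| = 1.0267 m/s.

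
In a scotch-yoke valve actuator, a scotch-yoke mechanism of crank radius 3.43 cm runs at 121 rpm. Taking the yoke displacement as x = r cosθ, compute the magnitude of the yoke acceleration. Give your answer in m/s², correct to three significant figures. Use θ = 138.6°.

ω = 12.67 rad/s (from 121 rpm).
x = r cosθ ⇒ ẍ = −rω² cosθ (ω constant).
|a| = rω²|cosθ| = 0.0343·(12.67)²·|cos 138.6°| = 4.1309 m/s².

4.13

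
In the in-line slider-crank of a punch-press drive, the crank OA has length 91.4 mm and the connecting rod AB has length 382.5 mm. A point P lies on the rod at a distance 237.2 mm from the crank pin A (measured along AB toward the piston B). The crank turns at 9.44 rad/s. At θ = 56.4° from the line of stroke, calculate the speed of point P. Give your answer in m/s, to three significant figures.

ω = 9.44 rad/s.  Crank-pin speed |V_A| = rω = 0.86282 m/s, perpendicular to OA.
Rod angle: sinφ = −(r/L) sinθ ⇒ φ = -11.480°; ω_rod = −rω cosθ/√(L²−r²sin²θ) = -1.2738 rad/s.
V_P = V_A + ω_rod × AP, with AP = 0.2372 m along the rod.
Components: V_Px = −rω sinθ − a·ω_rod·sinφ = -0.77879 m/s;  V_Py = rω cosθ + a·ω_rod·cosφ = +0.18138 m/s.
|V_P| = √(V_Px² + V_Py²) = 0.79964 m/s.

0.800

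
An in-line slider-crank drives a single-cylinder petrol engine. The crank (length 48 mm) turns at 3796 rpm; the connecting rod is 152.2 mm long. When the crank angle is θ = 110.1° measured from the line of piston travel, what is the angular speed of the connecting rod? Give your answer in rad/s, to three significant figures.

45.1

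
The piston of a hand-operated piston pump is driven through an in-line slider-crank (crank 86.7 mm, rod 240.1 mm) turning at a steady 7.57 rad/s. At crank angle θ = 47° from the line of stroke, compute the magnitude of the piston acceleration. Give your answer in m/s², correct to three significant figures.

3.32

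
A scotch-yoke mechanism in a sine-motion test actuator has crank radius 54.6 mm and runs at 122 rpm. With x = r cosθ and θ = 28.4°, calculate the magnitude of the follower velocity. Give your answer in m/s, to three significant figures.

0.332

ω = 12.78 rad/s (from 122 rpm).
x = r cosθ ⇒ ẋ = −rω sinθ.
|v| = rω|sinθ| = 0.0546·12.78·|sin 28.4°| = 0.33178 m/s.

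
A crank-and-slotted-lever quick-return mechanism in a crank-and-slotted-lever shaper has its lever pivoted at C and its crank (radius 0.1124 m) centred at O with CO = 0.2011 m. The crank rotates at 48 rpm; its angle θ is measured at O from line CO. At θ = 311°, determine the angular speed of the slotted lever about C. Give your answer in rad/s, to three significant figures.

ω = 5.027 rad/s (from 48 rpm).
Crank pin A relative to C: A = (d + r cosθ, r sinθ); lever angle φ = atan2(r sinθ, d + r cosθ).
Differentiating tanφ: φ̇ = rω(d cosθ + r)/(d² + r² + 2dr cosθ).
d² + r² + 2dr cosθ = |CA|² = 0.0827336 m²;  d cosθ + r = +0.24433 m.
|ω_lever| = |0.1124·5.027·+0.24433| / 0.0827336 = 1.6685 rad/s.

1.67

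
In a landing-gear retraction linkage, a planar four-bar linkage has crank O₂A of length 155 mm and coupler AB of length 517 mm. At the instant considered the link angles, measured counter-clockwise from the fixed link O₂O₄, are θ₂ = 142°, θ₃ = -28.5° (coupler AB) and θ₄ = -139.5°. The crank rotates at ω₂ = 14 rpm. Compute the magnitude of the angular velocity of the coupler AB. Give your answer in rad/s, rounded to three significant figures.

0.461

ω₂ = 1.466 rad/s (from 14 rpm).
Differentiating the loop-closure r₂e^{iθ₂}+r₃e^{iθ₃}=r₁+r₄e^{iθ₄} gives r₂ω₂e^{iθ₂}+r₃ω₃e^{iθ₃}=r₄ω₄e^{iθ₄}.
Eliminating the other unknown: ω₃ = r₂ω₂ sin(θ₄−θ₂) / [r₃ sin(θ₃−θ₄)].
Numerator sine = +0.97992; denominator sine = +0.93358.
Result = 0.155·1.466·(+0.97992) / (0.517·(+0.93358)) = +0.46136 rad/s; magnitude 0.46136 rad/s.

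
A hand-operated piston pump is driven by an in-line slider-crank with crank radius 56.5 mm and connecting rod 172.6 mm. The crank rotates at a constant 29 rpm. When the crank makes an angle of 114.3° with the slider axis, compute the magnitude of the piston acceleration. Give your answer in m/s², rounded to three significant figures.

ω = 2π·29/60 = 3.037 rad/s
x(θ) = r cosθ + √(L² − r² sin²θ); with ω constant, a = ω²·d²x/dθ².
d²x/dθ² = −r cosθ − r²(cos2θ)/√u − r⁴ sin²2θ/(4u^{3/2}),  u = L² − r² sin²θ = 0.0271391 m².
Substituting r = 0.0565 m, L = 0.1726 m, θ = 114.3°: d²x/dθ² = +0.035745 m.
a = ω²·d²x/dθ² = (3.037)²·(+0.035745) = +0.32966 m/s²;  |a| = 0.32966 m/s².

0.330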